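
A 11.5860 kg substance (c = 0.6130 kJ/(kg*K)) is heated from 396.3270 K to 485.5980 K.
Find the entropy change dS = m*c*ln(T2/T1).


T2/T1 = 1.2252
ln(T2/T1) = 0.2031
dS = 11.5860 * 0.6130 * 0.2031 = 1.4428 kJ/K

1.4428 kJ/K


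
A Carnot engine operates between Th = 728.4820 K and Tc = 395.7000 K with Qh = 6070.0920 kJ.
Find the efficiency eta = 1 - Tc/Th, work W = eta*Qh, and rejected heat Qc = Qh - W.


eta = 1 - 395.7000/728.4820 = 0.4568
W = 0.4568 * 6070.0920 = 2772.9132 kJ
Qc = 6070.0920 - 2772.9132 = 3297.1788 kJ

eta = 45.6816%, W = 2772.9132 kJ, Qc = 3297.1788 kJ


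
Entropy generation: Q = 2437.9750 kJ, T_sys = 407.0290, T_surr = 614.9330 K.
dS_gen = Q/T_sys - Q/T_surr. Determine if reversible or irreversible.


dS_sys = 2437.9750/407.0290 = 5.9897 kJ/K
dS_surr = -2437.9750/614.9330 = -3.9646 kJ/K
dS_gen = 5.9897 - 3.9646 = 2.0251 kJ/K (irreversible)

dS_gen = 2.0251 kJ/K, irreversible


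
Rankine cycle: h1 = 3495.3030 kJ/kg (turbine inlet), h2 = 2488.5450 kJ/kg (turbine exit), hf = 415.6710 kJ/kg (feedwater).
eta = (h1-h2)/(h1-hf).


W = 1006.7580 kJ/kg
Q_in = 3079.6320 kJ/kg
eta = 0.3269 = 32.6909%

eta = 32.6909%


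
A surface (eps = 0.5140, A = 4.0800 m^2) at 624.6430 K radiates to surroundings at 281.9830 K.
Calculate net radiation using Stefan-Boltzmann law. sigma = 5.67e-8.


T^4 = 1.5224e+11
Tsurr^4 = 6.3225e+09
Q = 0.5140 * 5.67e-8 * 4.0800 * 1.4592e+11 = 17350.5113 W

17350.5113 W


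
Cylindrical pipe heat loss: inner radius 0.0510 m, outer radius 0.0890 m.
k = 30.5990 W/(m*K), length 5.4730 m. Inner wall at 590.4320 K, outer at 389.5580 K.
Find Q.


dT = 200.8740 K
ln(ro/ri) = 0.5568
Q = 2*pi*30.5990*5.4730*200.8740 / 0.5568 = 379602.1615 W

379602.1615 W


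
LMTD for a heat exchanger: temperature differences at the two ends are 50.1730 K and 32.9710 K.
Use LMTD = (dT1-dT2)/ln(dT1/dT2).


dT1/dT2 = 1.5217
ln(dT1/dT2) = 0.4198
LMTD = 17.2020 / 0.4198 = 40.9719 K

40.9719 K


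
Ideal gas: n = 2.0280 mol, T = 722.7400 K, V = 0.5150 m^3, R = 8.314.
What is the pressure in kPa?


P = nRT/V = 2.0280 * 8.314 * 722.7400 / 0.5150
= 12185.9688 / 0.5150 = 23662.0754 Pa = 23.6621 kPa

23.6621 kPa


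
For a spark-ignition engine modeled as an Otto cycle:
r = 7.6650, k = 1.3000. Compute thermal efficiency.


r^(k-1) = 1.8423
eta = 1 - 1/1.8423 = 0.4572 = 45.7192%

45.7192%


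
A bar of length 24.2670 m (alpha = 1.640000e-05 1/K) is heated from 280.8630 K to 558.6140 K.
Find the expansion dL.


dT = 277.7510 K
dL = 1.640000e-05 * 24.2670 * 277.7510 = 0.110539 m
L_final = 24.377539 m

dL = 0.110539 m


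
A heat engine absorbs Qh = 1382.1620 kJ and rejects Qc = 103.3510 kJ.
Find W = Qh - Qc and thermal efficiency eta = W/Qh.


W = 1382.1620 - 103.3510 = 1278.8110 kJ
eta = 1278.8110 / 1382.1620 = 0.9252 = 92.5225%

W = 1278.8110 kJ, eta = 92.5225%


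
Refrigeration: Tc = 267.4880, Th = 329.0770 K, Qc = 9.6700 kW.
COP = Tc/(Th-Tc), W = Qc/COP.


COP = 267.4880 / 61.5890 = 4.3431
W = 9.6700 / 4.3431 = 2.2265 kW

COP = 4.3431, W = 2.2265 kW


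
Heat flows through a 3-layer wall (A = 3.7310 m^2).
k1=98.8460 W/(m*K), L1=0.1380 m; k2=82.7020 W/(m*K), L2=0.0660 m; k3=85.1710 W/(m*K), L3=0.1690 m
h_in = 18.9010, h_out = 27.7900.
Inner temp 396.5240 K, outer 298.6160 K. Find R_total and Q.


R_conv_in = 1/(18.9010*3.7310) = 0.0142
R_1 = 0.1380/(98.8460*3.7310) = 0.0004
R_2 = 0.0660/(82.7020*3.7310) = 0.0002
R_3 = 0.1690/(85.1710*3.7310) = 0.0005
R_conv_out = 1/(27.7900*3.7310) = 0.0096
R_total = 0.0249 K/W
Q = 97.9080 / 0.0249 = 3924.9538 W

R_total = 0.0249 K/W, Q = 3924.9538 W


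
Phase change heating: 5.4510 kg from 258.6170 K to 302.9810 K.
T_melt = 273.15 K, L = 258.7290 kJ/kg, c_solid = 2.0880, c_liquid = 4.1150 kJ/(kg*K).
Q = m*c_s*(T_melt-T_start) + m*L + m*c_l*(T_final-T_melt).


Q1 (sensible, solid) = 5.4510 * 2.0880 * 14.5330 = 165.4101 kJ
Q2 (latent) = 5.4510 * 258.7290 = 1410.3318 kJ
Q3 (sensible, liquid) = 5.4510 * 4.1150 * 29.8310 = 669.1351 kJ
Q_total = 2244.8770 kJ

2244.8770 kJ


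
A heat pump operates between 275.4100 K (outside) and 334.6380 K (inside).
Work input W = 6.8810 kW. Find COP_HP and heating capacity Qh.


COP = 334.6380 / 59.2280 = 5.6500
Qh = 5.6500 * 6.8810 = 38.8776 kW

COP = 5.6500, Qh = 38.8776 kW


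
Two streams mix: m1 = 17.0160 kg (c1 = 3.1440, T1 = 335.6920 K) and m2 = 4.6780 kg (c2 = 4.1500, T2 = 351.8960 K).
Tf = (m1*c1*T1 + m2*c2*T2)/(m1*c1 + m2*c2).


num = 24790.5560
den = 72.9120
Tf = 340.0065 K

340.0065 K


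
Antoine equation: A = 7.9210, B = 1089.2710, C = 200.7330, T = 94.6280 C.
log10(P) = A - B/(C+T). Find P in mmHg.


C+T = 295.3610
B/(C+T) = 3.6879
log10(P) = 7.9210 - 3.6879 = 4.2331
P = 10^4.2331 = 17102.8686 mmHg

17102.8686 mmHg


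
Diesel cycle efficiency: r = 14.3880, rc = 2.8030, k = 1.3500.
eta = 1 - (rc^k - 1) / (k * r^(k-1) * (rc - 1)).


r^(k-1) = 2.5427
rc^k = 4.0206
eta = 0.5120 = 51.1950%

51.1950%


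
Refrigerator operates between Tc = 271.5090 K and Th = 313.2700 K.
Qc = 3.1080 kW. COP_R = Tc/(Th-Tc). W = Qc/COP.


COP = 271.5090 / 41.7610 = 6.5015
W = 3.1080 / 6.5015 = 0.4780 kW

COP = 6.5015, W = 0.4780 kW


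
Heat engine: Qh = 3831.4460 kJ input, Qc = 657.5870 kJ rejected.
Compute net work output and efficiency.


W = 3831.4460 - 657.5870 = 3173.8590 kJ
eta = 3173.8590 / 3831.4460 = 0.8284 = 82.8371%

W = 3173.8590 kJ, eta = 82.8371%


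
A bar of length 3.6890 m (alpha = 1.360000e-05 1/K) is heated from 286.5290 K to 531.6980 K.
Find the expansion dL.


dT = 245.1690 K
dL = 1.360000e-05 * 3.6890 * 245.1690 = 0.012300 m
L_final = 3.701300 m

dL = 0.012300 m


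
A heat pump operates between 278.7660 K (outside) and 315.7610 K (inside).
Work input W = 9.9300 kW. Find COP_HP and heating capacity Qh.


COP = 315.7610 / 36.9950 = 8.5352
Qh = 8.5352 * 9.9300 = 84.7549 kW

COP = 8.5352, Qh = 84.7549 kW


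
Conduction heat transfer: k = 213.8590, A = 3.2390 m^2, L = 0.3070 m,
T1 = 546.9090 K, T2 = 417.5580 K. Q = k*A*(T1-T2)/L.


dT = 129.3510 K
Q = 213.8590 * 3.2390 * 129.3510 / 0.3070 = 291856.8527 W

291856.8527 W


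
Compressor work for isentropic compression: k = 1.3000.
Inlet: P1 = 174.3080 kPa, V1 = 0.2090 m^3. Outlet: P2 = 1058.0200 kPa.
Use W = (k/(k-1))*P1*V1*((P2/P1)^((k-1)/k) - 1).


(k-1)/k = 0.2308
(P2/P1)^exp = 1.5161
W = 4.3333 * 174.3080 * 0.2090 * (1.5161 - 1) = 81.4770 kJ

81.4770 kJ


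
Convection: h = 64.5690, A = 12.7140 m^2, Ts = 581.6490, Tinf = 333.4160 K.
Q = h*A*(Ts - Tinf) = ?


dT = 248.2330 K
Q = 64.5690 * 12.7140 * 248.2330 = 203781.9827 W

203781.9827 W


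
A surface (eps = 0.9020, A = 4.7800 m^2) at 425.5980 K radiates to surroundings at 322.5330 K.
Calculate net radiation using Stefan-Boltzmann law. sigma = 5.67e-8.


T^4 = 3.2809e+10
Tsurr^4 = 1.0822e+10
Q = 0.9020 * 5.67e-8 * 4.7800 * 2.1988e+10 = 5375.2266 W

5375.2266 W


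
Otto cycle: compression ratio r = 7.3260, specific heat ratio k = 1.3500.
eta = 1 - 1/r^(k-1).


r^(k-1) = 2.0077
eta = 1 - 1/2.0077 = 0.5019 = 50.1923%

50.1923%


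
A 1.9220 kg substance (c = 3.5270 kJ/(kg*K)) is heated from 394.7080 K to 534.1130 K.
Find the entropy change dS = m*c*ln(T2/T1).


T2/T1 = 1.3532
ln(T2/T1) = 0.3025
dS = 1.9220 * 3.5270 * 0.3025 = 2.0504 kJ/K

2.0504 kJ/K


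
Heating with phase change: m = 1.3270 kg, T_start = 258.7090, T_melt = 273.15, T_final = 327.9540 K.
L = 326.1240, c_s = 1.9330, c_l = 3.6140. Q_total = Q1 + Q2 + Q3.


Q1 (sensible, solid) = 1.3270 * 1.9330 * 14.4410 = 37.0425 kJ
Q2 (latent) = 1.3270 * 326.1240 = 432.7665 kJ
Q3 (sensible, liquid) = 1.3270 * 3.6140 * 54.8040 = 262.8278 kJ
Q_total = 732.6368 kJ

732.6368 kJ


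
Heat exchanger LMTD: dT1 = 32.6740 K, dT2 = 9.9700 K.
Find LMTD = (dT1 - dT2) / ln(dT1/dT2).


dT1/dT2 = 3.2772
ln(dT1/dT2) = 1.1870
LMTD = 22.7040 / 1.1870 = 19.1272 K

19.1272 K


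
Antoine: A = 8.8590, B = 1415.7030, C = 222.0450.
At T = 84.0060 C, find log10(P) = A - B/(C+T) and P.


C+T = 306.0510
B/(C+T) = 4.6257
log10(P) = 8.8590 - 4.6257 = 4.2333
P = 10^4.2333 = 17111.5976 mmHg

17111.5976 mmHg


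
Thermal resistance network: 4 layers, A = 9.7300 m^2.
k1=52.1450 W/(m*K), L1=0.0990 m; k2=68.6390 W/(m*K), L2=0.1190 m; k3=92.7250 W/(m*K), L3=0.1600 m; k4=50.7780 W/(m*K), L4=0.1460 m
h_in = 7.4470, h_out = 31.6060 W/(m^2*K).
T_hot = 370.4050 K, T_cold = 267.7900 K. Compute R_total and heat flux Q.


R_conv_in = 1/(7.4470*9.7300) = 0.0138
R_1 = 0.0990/(52.1450*9.7300) = 0.0002
R_2 = 0.1190/(68.6390*9.7300) = 0.0002
R_3 = 0.1600/(92.7250*9.7300) = 0.0002
R_4 = 0.1460/(50.7780*9.7300) = 0.0003
R_conv_out = 1/(31.6060*9.7300) = 0.0033
R_total = 0.0179 K/W
Q = 102.6150 / 0.0179 = 5733.0806 W

R_total = 0.0179 K/W, Q = 5733.0806 W


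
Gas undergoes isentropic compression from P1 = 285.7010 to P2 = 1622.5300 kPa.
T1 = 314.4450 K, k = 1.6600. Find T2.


(k-1)/k = 0.3976
(P2/P1)^exp = 1.9948
T2 = 314.4450 * 1.9948 = 627.2484 K

627.2484 K


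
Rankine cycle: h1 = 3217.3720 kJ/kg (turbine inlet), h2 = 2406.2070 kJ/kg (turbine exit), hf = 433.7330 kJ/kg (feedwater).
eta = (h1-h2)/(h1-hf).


W = 811.1650 kJ/kg
Q_in = 2783.6390 kJ/kg
eta = 0.2914 = 29.1405%

eta = 29.1405%


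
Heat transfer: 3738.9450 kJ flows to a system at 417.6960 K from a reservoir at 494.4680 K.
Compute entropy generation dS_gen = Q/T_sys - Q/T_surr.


dS_sys = 3738.9450/417.6960 = 8.9514 kJ/K
dS_surr = -3738.9450/494.4680 = -7.5616 kJ/K
dS_gen = 8.9514 - 7.5616 = 1.3898 kJ/K (irreversible)

dS_gen = 1.3898 kJ/K, irreversible


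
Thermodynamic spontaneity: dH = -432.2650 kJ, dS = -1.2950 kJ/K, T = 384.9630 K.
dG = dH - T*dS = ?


T*dS = 384.9630 * -1.2950 = -498.5271 kJ
dG = -432.2650 + 498.5271 = 66.2621 kJ (non-spontaneous)

dG = 66.2621 kJ, non-spontaneous


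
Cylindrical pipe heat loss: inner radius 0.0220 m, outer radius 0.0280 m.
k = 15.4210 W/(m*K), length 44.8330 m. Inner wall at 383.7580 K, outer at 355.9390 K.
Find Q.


dT = 27.8190 K
ln(ro/ri) = 0.2412
Q = 2*pi*15.4210*44.8330*27.8190 / 0.2412 = 501098.0832 W

501098.0832 W


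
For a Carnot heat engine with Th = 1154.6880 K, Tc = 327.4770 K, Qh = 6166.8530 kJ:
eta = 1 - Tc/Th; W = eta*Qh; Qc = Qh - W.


eta = 1 - 327.4770/1154.6880 = 0.7164
W = 0.7164 * 6166.8530 = 4417.8935 kJ
Qc = 6166.8530 - 4417.8935 = 1748.9595 kJ

eta = 71.6394%, W = 4417.8935 kJ, Qc = 1748.9595 kJ


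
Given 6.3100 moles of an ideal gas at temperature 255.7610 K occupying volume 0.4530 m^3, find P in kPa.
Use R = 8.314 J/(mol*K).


P = nRT/V = 6.3100 * 8.314 * 255.7610 / 0.4530
= 13417.5648 / 0.4530 = 29619.3483 Pa = 29.6193 kPa

29.6193 kPa


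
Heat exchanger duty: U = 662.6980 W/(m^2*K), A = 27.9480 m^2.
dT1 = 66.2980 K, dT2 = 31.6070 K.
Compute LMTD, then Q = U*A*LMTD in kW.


LMTD = 46.8303 K
Q = 662.6980 * 27.9480 * 46.8303 = 867347.8590 W = 867.3479 kW

867.3479 kW


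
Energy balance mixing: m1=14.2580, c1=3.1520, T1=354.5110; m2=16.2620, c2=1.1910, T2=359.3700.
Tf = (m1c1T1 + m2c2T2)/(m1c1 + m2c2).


num = 22892.4487
den = 64.3093
Tf = 355.9744 K

355.9744 K


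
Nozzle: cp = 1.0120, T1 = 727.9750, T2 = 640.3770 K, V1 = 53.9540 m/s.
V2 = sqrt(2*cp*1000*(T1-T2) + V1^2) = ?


dT = 87.5980 K
2*cp*1000*dT = 177298.3520
V1^2 = 2911.0341
V2 = sqrt(180209.3861) = 424.5108 m/s

424.5108 m/s


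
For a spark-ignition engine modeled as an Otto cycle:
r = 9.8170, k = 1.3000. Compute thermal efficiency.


r^(k-1) = 1.9842
eta = 1 - 1/1.9842 = 0.4960 = 49.6028%

49.6028%


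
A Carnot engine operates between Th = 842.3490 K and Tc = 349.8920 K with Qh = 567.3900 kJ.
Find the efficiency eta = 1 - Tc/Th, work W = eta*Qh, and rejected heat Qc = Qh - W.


eta = 1 - 349.8920/842.3490 = 0.5846
W = 0.5846 * 567.3900 = 331.7095 kJ
Qc = 567.3900 - 331.7095 = 235.6805 kJ

eta = 58.4623%, W = 331.7095 kJ, Qc = 235.6805 kJ


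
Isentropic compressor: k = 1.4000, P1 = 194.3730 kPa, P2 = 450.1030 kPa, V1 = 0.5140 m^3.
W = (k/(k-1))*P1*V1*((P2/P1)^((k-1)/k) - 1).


(k-1)/k = 0.2857
(P2/P1)^exp = 1.2711
W = 3.5000 * 194.3730 * 0.5140 * (1.2711 - 1) = 94.8112 kJ

94.8112 kJ


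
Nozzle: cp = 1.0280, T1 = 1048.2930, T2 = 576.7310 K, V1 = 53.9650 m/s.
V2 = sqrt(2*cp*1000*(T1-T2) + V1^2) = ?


dT = 471.5620 K
2*cp*1000*dT = 969531.4720
V1^2 = 2912.2212
V2 = sqrt(972443.6932) = 986.1256 m/s

986.1256 m/s


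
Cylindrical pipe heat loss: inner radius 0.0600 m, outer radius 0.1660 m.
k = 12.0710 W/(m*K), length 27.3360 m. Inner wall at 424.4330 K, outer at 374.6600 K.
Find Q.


dT = 49.7730 K
ln(ro/ri) = 1.0176
Q = 2*pi*12.0710*27.3360*49.7730 / 1.0176 = 101404.2964 W

101404.2964 W


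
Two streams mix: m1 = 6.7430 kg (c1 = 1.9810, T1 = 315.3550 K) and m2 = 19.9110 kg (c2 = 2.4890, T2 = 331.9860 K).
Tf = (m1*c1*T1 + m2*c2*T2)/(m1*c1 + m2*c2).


num = 20665.1964
den = 62.9164
Tf = 328.4550 K

328.4550 K


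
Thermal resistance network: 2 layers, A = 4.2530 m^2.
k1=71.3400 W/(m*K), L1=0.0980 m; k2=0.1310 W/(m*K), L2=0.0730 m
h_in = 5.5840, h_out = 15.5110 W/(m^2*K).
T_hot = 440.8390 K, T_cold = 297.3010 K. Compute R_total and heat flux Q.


R_conv_in = 1/(5.5840*4.2530) = 0.0421
R_1 = 0.0980/(71.3400*4.2530) = 0.0003
R_2 = 0.0730/(0.1310*4.2530) = 0.1310
R_conv_out = 1/(15.5110*4.2530) = 0.0152
R_total = 0.1886 K/W
Q = 143.5380 / 0.1886 = 761.0110 W

R_total = 0.1886 K/W, Q = 761.0110 W


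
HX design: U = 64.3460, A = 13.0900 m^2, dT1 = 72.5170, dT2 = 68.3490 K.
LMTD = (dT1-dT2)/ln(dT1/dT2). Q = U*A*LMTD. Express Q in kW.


LMTD = 70.4124 K
Q = 64.3460 * 13.0900 * 70.4124 = 59307.6345 W = 59.3076 kW

59.3076 kW


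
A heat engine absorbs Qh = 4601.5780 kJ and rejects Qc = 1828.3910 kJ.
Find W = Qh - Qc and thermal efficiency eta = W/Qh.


W = 4601.5780 - 1828.3910 = 2773.1870 kJ
eta = 2773.1870 / 4601.5780 = 0.6027 = 60.2660%

W = 2773.1870 kJ, eta = 60.2660%


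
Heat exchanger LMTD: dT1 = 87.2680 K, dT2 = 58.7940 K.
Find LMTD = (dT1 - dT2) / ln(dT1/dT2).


dT1/dT2 = 1.4843
ln(dT1/dT2) = 0.3949
LMTD = 28.4740 / 0.3949 = 72.0963 K

72.0963 K


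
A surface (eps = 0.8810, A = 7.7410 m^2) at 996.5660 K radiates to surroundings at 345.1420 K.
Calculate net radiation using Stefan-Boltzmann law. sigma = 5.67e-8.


T^4 = 9.8633e+11
Tsurr^4 = 1.4190e+10
Q = 0.8810 * 5.67e-8 * 7.7410 * 9.7214e+11 = 375912.5026 W

375912.5026 W


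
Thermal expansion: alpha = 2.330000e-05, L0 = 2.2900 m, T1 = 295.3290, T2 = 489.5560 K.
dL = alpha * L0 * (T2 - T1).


dT = 194.2270 K
dL = 2.330000e-05 * 2.2900 * 194.2270 = 0.010363 m
L_final = 2.300363 m

dL = 0.010363 m


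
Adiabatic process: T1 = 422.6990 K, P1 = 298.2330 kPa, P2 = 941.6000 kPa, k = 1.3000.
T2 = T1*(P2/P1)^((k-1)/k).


(k-1)/k = 0.2308
(P2/P1)^exp = 1.3038
T2 = 422.6990 * 1.3038 = 551.1335 K

551.1335 K


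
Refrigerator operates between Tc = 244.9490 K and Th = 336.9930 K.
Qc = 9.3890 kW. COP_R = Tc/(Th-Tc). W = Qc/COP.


COP = 244.9490 / 92.0440 = 2.6612
W = 9.3890 / 2.6612 = 3.5281 kW

COP = 2.6612, W = 3.5281 kW


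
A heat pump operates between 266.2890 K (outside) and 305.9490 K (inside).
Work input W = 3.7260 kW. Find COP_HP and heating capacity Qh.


COP = 305.9490 / 39.6600 = 7.7143
Qh = 7.7143 * 3.7260 = 28.7435 kW

COP = 7.7143, Qh = 28.7435 kW


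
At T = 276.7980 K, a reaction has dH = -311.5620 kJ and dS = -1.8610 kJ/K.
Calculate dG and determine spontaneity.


T*dS = 276.7980 * -1.8610 = -515.1211 kJ
dG = -311.5620 + 515.1211 = 203.5591 kJ (non-spontaneous)

dG = 203.5591 kJ, non-spontaneous


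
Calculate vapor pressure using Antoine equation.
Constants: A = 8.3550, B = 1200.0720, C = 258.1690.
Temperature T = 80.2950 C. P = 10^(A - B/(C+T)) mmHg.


C+T = 338.4640
B/(C+T) = 3.5456
log10(P) = 8.3550 - 3.5456 = 4.8094
P = 10^4.8094 = 64470.1252 mmHg

64470.1252 mmHg


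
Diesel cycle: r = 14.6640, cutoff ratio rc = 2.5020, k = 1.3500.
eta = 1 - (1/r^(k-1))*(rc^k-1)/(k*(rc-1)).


r^(k-1) = 2.5597
rc^k = 3.4490
eta = 0.5282 = 52.8166%

52.8166%


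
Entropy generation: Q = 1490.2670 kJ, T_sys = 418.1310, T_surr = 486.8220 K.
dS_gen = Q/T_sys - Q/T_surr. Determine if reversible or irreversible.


dS_sys = 1490.2670/418.1310 = 3.5641 kJ/K
dS_surr = -1490.2670/486.8220 = -3.0612 kJ/K
dS_gen = 3.5641 - 3.0612 = 0.5029 kJ/K (irreversible)

dS_gen = 0.5029 kJ/K, irreversible


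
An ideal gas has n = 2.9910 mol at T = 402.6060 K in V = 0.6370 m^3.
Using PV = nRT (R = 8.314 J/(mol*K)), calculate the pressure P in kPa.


P = nRT/V = 2.9910 * 8.314 * 402.6060 / 0.6370
= 10011.6735 / 0.6370 = 15716.9128 Pa = 15.7169 kPa

15.7169 kPa


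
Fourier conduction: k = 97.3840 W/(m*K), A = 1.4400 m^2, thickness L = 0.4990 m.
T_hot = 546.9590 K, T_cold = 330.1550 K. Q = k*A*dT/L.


dT = 216.8040 K
Q = 97.3840 * 1.4400 * 216.8040 / 0.4990 = 60927.9893 W

60927.9893 W


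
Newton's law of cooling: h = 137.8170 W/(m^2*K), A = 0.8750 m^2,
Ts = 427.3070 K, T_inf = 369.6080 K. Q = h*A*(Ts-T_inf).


dT = 57.6990 K
Q = 137.8170 * 0.8750 * 57.6990 = 6957.9152 W

6957.9152 W


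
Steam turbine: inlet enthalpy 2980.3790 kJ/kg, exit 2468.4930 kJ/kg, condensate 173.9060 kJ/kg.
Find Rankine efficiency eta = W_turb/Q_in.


W = 511.8860 kJ/kg
Q_in = 2806.4730 kJ/kg
eta = 0.1824 = 18.2395%

eta = 18.2395%


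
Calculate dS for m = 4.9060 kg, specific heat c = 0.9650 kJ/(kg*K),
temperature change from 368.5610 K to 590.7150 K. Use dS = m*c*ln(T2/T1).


T2/T1 = 1.6028
ln(T2/T1) = 0.4717
dS = 4.9060 * 0.9650 * 0.4717 = 2.2333 kJ/K

2.2333 kJ/K


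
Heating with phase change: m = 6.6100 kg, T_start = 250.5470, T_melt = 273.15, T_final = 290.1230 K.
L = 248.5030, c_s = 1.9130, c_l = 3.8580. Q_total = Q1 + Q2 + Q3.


Q1 (sensible, solid) = 6.6100 * 1.9130 * 22.6030 = 285.8134 kJ
Q2 (latent) = 6.6100 * 248.5030 = 1642.6048 kJ
Q3 (sensible, liquid) = 6.6100 * 3.8580 * 16.9730 = 432.8349 kJ
Q_total = 2361.2531 kJ

2361.2531 kJ


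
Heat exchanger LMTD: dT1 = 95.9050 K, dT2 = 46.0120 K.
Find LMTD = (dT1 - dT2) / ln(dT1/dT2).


dT1/dT2 = 2.0843
ln(dT1/dT2) = 0.7345
LMTD = 49.8930 / 0.7345 = 67.9319 K

67.9319 K


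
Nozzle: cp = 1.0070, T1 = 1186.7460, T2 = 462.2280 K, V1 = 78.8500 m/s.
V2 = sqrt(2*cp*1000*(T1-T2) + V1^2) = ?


dT = 724.5180 K
2*cp*1000*dT = 1459179.2520
V1^2 = 6217.3225
V2 = sqrt(1465396.5745) = 1210.5357 m/s

1210.5357 m/s


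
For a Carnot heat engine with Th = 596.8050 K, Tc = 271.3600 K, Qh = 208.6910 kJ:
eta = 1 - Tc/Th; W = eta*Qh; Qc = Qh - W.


eta = 1 - 271.3600/596.8050 = 0.5453
W = 0.5453 * 208.6910 = 113.8017 kJ
Qc = 208.6910 - 113.8017 = 94.8893 kJ

eta = 54.5312%, W = 113.8017 kJ, Qc = 94.8893 kJ


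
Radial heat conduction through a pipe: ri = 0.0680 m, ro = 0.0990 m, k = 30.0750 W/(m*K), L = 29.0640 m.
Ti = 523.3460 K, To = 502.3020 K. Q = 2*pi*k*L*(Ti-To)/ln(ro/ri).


dT = 21.0440 K
ln(ro/ri) = 0.3756
Q = 2*pi*30.0750*29.0640*21.0440 / 0.3756 = 307701.4595 W

307701.4595 W


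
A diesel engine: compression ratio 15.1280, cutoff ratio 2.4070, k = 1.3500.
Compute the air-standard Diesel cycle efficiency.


r^(k-1) = 2.5878
rc^k = 3.2734
eta = 0.5375 = 53.7496%

53.7496%


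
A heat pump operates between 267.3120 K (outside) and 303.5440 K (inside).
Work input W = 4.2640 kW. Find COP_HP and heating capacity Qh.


COP = 303.5440 / 36.2320 = 8.3778
Qh = 8.3778 * 4.2640 = 35.7229 kW

COP = 8.3778, Qh = 35.7229 kW


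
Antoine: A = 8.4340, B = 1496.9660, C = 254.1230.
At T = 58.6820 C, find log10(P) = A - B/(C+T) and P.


C+T = 312.8050
B/(C+T) = 4.7856
log10(P) = 8.4340 - 4.7856 = 3.6484
P = 10^3.6484 = 4450.2004 mmHg

4450.2004 mmHg


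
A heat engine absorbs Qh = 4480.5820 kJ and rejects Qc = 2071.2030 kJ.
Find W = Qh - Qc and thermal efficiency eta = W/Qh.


W = 4480.5820 - 2071.2030 = 2409.3790 kJ
eta = 2409.3790 / 4480.5820 = 0.5377 = 53.7738%

W = 2409.3790 kJ, eta = 53.7738%


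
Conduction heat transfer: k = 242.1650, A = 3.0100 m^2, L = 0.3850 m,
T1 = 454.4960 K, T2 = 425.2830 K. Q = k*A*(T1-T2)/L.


dT = 29.2130 K
Q = 242.1650 * 3.0100 * 29.2130 / 0.3850 = 55308.6808 W

55308.6808 W


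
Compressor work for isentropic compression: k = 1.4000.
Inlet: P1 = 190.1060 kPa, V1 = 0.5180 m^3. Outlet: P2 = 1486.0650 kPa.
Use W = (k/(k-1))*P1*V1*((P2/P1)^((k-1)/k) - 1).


(k-1)/k = 0.2857
(P2/P1)^exp = 1.7995
W = 3.5000 * 190.1060 * 0.5180 * (1.7995 - 1) = 275.5617 kJ

275.5617 kJ


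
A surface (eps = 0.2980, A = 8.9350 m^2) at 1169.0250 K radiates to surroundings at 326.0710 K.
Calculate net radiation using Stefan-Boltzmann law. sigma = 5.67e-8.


T^4 = 1.8676e+12
Tsurr^4 = 1.1304e+10
Q = 0.2980 * 5.67e-8 * 8.9350 * 1.8563e+12 = 280254.3787 W

280254.3787 W


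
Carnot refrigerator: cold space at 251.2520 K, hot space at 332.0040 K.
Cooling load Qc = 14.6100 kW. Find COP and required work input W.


COP = 251.2520 / 80.7520 = 3.1114
W = 14.6100 / 3.1114 = 4.6956 kW

COP = 3.1114, W = 4.6956 kW


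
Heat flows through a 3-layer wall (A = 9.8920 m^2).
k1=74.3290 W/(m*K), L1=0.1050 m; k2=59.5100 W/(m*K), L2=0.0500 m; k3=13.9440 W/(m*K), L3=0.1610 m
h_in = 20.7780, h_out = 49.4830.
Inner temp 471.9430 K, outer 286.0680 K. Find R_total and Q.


R_conv_in = 1/(20.7780*9.8920) = 0.0049
R_1 = 0.1050/(74.3290*9.8920) = 0.0001
R_2 = 0.0500/(59.5100*9.8920) = 8.4937e-05
R_3 = 0.1610/(13.9440*9.8920) = 0.0012
R_conv_out = 1/(49.4830*9.8920) = 0.0020
R_total = 0.0083 K/W
Q = 185.8750 / 0.0083 = 22385.7972 W

R_total = 0.0083 K/W, Q = 22385.7972 W


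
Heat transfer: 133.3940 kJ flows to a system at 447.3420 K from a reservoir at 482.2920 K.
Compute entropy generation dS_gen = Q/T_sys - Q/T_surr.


dS_sys = 133.3940/447.3420 = 0.2982 kJ/K
dS_surr = -133.3940/482.2920 = -0.2766 kJ/K
dS_gen = 0.2982 - 0.2766 = 0.0216 kJ/K (irreversible)

dS_gen = 0.0216 kJ/K, irreversible


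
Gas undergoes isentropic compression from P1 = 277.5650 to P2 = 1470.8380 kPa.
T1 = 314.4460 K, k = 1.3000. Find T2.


(k-1)/k = 0.2308
(P2/P1)^exp = 1.4693
T2 = 314.4460 * 1.4693 = 462.0289 K

462.0289 K


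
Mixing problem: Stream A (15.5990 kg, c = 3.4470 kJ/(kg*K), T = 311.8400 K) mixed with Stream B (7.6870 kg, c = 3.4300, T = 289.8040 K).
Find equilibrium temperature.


num = 24408.6509
den = 80.1362
Tf = 304.5897 K

304.5897 K


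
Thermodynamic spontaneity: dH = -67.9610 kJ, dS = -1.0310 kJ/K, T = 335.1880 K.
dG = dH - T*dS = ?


T*dS = 335.1880 * -1.0310 = -345.5788 kJ
dG = -67.9610 + 345.5788 = 277.6178 kJ (non-spontaneous)

dG = 277.6178 kJ, non-spontaneous


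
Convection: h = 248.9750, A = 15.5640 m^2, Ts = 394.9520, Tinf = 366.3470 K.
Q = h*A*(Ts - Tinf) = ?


dT = 28.6050 K
Q = 248.9750 * 15.5640 * 28.6050 = 110845.7166 W

110845.7166 W


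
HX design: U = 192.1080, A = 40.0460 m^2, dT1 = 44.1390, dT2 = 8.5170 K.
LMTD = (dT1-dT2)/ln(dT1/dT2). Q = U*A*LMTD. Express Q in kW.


LMTD = 21.6510 K
Q = 192.1080 * 40.0460 * 21.6510 = 166564.7839 W = 166.5648 kW

166.5648 kW


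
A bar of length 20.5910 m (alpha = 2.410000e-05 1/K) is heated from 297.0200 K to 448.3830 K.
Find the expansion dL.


dT = 151.3630 K
dL = 2.410000e-05 * 20.5910 * 151.3630 = 0.075113 m
L_final = 20.666113 m

dL = 0.075113 m


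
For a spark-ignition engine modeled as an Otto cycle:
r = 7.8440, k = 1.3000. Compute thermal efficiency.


r^(k-1) = 1.8551
eta = 1 - 1/1.8551 = 0.4609 = 46.0938%

46.0938%


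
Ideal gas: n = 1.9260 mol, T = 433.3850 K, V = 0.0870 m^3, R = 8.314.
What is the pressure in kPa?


P = nRT/V = 1.9260 * 8.314 * 433.3850 / 0.0870
= 6939.6917 / 0.0870 = 79766.5716 Pa = 79.7666 kPa

79.7666 kPa


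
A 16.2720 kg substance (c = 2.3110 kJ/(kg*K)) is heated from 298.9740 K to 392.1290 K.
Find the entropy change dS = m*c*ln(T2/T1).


T2/T1 = 1.3116
ln(T2/T1) = 0.2712
dS = 16.2720 * 2.3110 * 0.2712 = 10.1997 kJ/K

10.1997 kJ/K


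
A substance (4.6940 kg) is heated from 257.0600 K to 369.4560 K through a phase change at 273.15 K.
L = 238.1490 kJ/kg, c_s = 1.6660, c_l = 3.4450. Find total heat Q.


Q1 (sensible, solid) = 4.6940 * 1.6660 * 16.0900 = 125.8271 kJ
Q2 (latent) = 4.6940 * 238.1490 = 1117.8714 kJ
Q3 (sensible, liquid) = 4.6940 * 3.4450 * 96.3060 = 1557.3480 kJ
Q_total = 2801.0464 kJ

2801.0464 kJ


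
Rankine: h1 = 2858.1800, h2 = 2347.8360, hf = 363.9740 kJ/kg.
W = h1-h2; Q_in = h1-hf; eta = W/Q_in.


W = 510.3440 kJ/kg
Q_in = 2494.2060 kJ/kg
eta = 0.2046 = 20.4612%

eta = 20.4612%


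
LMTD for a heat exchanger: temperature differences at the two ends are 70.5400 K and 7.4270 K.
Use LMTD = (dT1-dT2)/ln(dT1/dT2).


dT1/dT2 = 9.4978
ln(dT1/dT2) = 2.2511
LMTD = 63.1130 / 2.2511 = 28.0370 K

28.0370 K


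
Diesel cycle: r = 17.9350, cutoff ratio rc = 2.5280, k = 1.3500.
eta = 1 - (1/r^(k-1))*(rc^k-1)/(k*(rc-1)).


r^(k-1) = 2.7466
rc^k = 3.4974
eta = 0.5592 = 55.9201%

55.9201%


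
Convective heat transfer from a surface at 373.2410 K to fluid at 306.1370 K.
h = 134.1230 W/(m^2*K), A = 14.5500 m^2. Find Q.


dT = 67.1040 K
Q = 134.1230 * 14.5500 * 67.1040 = 130952.7615 W

130952.7615 W


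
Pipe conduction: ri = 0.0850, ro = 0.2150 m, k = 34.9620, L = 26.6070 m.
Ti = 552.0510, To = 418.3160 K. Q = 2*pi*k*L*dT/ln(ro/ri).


dT = 133.7350 K
ln(ro/ri) = 0.9280
Q = 2*pi*34.9620*26.6070*133.7350 / 0.9280 = 842316.5678 W

842316.5678 W


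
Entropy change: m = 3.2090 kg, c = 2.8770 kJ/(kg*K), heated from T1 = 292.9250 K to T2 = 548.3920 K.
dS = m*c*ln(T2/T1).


T2/T1 = 1.8721
ln(T2/T1) = 0.6271
dS = 3.2090 * 2.8770 * 0.6271 = 5.7893 kJ/K

5.7893 kJ/K


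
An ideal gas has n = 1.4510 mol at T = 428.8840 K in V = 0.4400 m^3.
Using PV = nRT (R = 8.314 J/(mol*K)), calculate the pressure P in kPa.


P = nRT/V = 1.4510 * 8.314 * 428.8840 / 0.4400
= 5173.8910 / 0.4400 = 11758.8432 Pa = 11.7588 kPa

11.7588 kPa


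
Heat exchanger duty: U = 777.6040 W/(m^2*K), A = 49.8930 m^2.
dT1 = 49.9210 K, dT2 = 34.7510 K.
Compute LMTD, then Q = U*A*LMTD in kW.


LMTD = 41.8791 K
Q = 777.6040 * 49.8930 * 41.8791 = 1624782.3173 W = 1624.7823 kW

1624.7823 kW


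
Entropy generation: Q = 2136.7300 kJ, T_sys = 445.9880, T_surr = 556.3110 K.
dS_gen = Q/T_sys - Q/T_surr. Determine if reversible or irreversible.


dS_sys = 2136.7300/445.9880 = 4.7910 kJ/K
dS_surr = -2136.7300/556.3110 = -3.8409 kJ/K
dS_gen = 4.7910 - 3.8409 = 0.9501 kJ/K (irreversible)

dS_gen = 0.9501 kJ/K, irreversible


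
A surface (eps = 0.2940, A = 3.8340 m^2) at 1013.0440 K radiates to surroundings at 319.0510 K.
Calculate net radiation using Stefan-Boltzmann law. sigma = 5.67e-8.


T^4 = 1.0532e+12
Tsurr^4 = 1.0362e+10
Q = 0.2940 * 5.67e-8 * 3.8340 * 1.0428e+12 = 66650.2504 W

66650.2504 W


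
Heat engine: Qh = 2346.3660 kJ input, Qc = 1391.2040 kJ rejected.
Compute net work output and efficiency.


W = 2346.3660 - 1391.2040 = 955.1620 kJ
eta = 955.1620 / 2346.3660 = 0.4071 = 40.7081%

W = 955.1620 kJ, eta = 40.7081%


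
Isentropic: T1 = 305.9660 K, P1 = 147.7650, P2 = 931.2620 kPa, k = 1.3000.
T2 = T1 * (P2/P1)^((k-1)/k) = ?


(k-1)/k = 0.2308
(P2/P1)^exp = 1.5293
T2 = 305.9660 * 1.5293 = 467.9218 K

467.9218 K


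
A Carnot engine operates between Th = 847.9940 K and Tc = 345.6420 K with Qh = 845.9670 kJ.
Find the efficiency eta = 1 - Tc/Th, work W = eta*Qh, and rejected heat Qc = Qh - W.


eta = 1 - 345.6420/847.9940 = 0.5924
W = 0.5924 * 845.9670 = 501.1512 kJ
Qc = 845.9670 - 501.1512 = 344.8158 kJ

eta = 59.2400%, W = 501.1512 kJ, Qc = 344.8158 kJ


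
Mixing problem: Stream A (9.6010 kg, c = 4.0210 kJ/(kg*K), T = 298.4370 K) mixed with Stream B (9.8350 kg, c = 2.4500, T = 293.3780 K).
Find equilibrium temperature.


num = 18590.5087
den = 62.7014
Tf = 296.4929 K

296.4929 K


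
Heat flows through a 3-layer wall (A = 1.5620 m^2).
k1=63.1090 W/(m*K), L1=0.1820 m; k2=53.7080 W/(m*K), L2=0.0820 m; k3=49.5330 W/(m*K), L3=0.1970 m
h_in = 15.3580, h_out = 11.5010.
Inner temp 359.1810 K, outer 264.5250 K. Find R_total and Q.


R_conv_in = 1/(15.3580*1.5620) = 0.0417
R_1 = 0.1820/(63.1090*1.5620) = 0.0018
R_2 = 0.0820/(53.7080*1.5620) = 0.0010
R_3 = 0.1970/(49.5330*1.5620) = 0.0025
R_conv_out = 1/(11.5010*1.5620) = 0.0557
R_total = 0.1027 K/W
Q = 94.6560 / 0.1027 = 921.4908 W

R_total = 0.1027 K/W, Q = 921.4908 W


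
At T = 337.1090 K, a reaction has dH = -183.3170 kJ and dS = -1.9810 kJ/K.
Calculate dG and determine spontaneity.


T*dS = 337.1090 * -1.9810 = -667.8129 kJ
dG = -183.3170 + 667.8129 = 484.4959 kJ (non-spontaneous)

dG = 484.4959 kJ, non-spontaneous


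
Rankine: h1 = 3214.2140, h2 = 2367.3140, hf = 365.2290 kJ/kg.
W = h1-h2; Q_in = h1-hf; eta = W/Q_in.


W = 846.9000 kJ/kg
Q_in = 2848.9850 kJ/kg
eta = 0.2973 = 29.7264%

eta = 29.7264%


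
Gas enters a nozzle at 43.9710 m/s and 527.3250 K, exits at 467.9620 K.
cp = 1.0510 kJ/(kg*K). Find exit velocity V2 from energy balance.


dT = 59.3630 K
2*cp*1000*dT = 124781.0260
V1^2 = 1933.4488
V2 = sqrt(126714.4748) = 355.9698 m/s

355.9698 m/s


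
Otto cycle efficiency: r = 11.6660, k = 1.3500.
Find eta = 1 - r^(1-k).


r^(k-1) = 2.3628
eta = 1 - 1/2.3628 = 0.5768 = 57.6769%

57.6769%


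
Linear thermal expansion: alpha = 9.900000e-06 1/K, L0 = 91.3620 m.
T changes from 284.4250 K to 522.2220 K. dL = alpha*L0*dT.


dT = 237.7970 K
dL = 9.900000e-06 * 91.3620 * 237.7970 = 0.215084 m
L_final = 91.577084 m

dL = 0.215084 m


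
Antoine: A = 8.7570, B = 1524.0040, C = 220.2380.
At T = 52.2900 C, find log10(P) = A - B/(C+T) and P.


C+T = 272.5280
B/(C+T) = 5.5921
log10(P) = 8.7570 - 5.5921 = 3.1649
P = 10^3.1649 = 1461.8384 mmHg

1461.8384 mmHg


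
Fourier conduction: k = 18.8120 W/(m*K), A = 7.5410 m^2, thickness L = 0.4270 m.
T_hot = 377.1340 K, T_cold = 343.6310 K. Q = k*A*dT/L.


dT = 33.5030 K
Q = 18.8120 * 7.5410 * 33.5030 / 0.4270 = 11130.6297 W

11130.6297 W


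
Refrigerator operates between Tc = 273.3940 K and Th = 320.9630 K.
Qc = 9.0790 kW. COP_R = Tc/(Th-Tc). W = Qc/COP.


COP = 273.3940 / 47.5690 = 5.7473
W = 9.0790 / 5.7473 = 1.5797 kW

COP = 5.7473, W = 1.5797 kW


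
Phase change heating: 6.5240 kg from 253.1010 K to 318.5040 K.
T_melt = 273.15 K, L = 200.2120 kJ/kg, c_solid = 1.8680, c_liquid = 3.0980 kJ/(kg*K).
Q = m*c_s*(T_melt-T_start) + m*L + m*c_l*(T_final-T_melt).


Q1 (sensible, solid) = 6.5240 * 1.8680 * 20.0490 = 244.3338 kJ
Q2 (latent) = 6.5240 * 200.2120 = 1306.1831 kJ
Q3 (sensible, liquid) = 6.5240 * 3.0980 * 45.3540 = 916.6657 kJ
Q_total = 2467.1825 kJ

2467.1825 kJ


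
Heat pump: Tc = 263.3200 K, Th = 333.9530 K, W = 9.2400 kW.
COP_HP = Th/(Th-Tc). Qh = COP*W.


COP = 333.9530 / 70.6330 = 4.7280
Qh = 4.7280 * 9.2400 = 43.6867 kW

COP = 4.7280, Qh = 43.6867 kW


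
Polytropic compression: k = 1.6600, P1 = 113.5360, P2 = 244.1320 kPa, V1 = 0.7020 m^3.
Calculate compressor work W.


(k-1)/k = 0.3976
(P2/P1)^exp = 1.3558
W = 2.5152 * 113.5360 * 0.7020 * (1.3558 - 1) = 71.3246 kJ

71.3246 kJ


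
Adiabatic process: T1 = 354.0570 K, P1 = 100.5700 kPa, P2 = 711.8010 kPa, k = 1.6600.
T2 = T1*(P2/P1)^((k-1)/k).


(k-1)/k = 0.3976
(P2/P1)^exp = 2.1772
T2 = 354.0570 * 2.1772 = 770.8703 K

770.8703 K


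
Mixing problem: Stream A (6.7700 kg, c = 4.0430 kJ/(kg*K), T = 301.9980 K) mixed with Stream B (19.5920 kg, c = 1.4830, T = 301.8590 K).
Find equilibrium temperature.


num = 17036.5144
den = 56.4260
Tf = 301.9264 K

301.9264 K


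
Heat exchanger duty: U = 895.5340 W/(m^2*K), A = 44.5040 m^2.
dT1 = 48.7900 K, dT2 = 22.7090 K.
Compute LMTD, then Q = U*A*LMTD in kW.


LMTD = 34.1033 K
Q = 895.5340 * 44.5040 * 34.1033 = 1359182.8919 W = 1359.1829 kW

1359.1829 kW


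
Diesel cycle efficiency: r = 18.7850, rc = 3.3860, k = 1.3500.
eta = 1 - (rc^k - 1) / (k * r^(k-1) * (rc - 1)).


r^(k-1) = 2.7915
rc^k = 5.1889
eta = 0.5341 = 53.4130%

53.4130%


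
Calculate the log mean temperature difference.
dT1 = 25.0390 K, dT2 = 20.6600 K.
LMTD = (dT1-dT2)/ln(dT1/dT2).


dT1/dT2 = 1.2120
ln(dT1/dT2) = 0.1922
LMTD = 4.3790 / 0.1922 = 22.7794 K

22.7794 K


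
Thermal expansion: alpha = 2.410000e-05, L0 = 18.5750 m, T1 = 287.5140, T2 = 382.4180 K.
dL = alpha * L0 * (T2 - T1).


dT = 94.9040 K
dL = 2.410000e-05 * 18.5750 * 94.9040 = 0.042484 m
L_final = 18.617484 m

dL = 0.042484 m


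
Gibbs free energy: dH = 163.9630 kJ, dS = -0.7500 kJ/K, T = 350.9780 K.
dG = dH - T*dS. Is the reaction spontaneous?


T*dS = 350.9780 * -0.7500 = -263.2335 kJ
dG = 163.9630 + 263.2335 = 427.1965 kJ (non-spontaneous)

dG = 427.1965 kJ, non-spontaneous


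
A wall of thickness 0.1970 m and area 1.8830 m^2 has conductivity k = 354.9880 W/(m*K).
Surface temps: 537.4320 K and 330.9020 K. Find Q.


dT = 206.5300 K
Q = 354.9880 * 1.8830 * 206.5300 / 0.1970 = 700778.7294 W

700778.7294 W


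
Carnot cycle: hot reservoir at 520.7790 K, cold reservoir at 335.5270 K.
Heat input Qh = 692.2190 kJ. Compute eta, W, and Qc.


eta = 1 - 335.5270/520.7790 = 0.3557
W = 0.3557 * 692.2190 = 246.2368 kJ
Qc = 692.2190 - 246.2368 = 445.9822 kJ

eta = 35.5721%, W = 246.2368 kJ, Qc = 445.9822 kJ


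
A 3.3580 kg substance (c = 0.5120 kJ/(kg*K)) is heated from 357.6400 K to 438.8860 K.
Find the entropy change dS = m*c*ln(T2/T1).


T2/T1 = 1.2272
ln(T2/T1) = 0.2047
dS = 3.3580 * 0.5120 * 0.2047 = 0.3520 kJ/K

0.3520 kJ/K


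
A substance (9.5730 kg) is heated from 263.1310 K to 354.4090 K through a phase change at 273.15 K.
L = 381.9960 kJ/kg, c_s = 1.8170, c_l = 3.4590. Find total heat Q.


Q1 (sensible, solid) = 9.5730 * 1.8170 * 10.0190 = 174.2719 kJ
Q2 (latent) = 9.5730 * 381.9960 = 3656.8477 kJ
Q3 (sensible, liquid) = 9.5730 * 3.4590 * 81.2590 = 2690.7298 kJ
Q_total = 6521.8494 kJ

6521.8494 kJ


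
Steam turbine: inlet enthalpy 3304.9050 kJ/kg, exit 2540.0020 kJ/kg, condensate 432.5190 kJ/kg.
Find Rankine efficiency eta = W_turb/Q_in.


W = 764.9030 kJ/kg
Q_in = 2872.3860 kJ/kg
eta = 0.2663 = 26.6295%

eta = 26.6295%


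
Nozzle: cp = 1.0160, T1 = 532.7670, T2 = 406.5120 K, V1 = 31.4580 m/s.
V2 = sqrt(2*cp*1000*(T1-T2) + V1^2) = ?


dT = 126.2550 K
2*cp*1000*dT = 256550.1600
V1^2 = 989.6058
V2 = sqrt(257539.7658) = 507.4838 m/s

507.4838 m/s


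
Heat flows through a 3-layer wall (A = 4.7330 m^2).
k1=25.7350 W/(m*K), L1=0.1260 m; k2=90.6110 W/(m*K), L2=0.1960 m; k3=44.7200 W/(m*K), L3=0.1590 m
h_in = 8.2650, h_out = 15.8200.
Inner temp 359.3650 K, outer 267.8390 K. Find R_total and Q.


R_conv_in = 1/(8.2650*4.7330) = 0.0256
R_1 = 0.1260/(25.7350*4.7330) = 0.0010
R_2 = 0.1960/(90.6110*4.7330) = 0.0005
R_3 = 0.1590/(44.7200*4.7330) = 0.0008
R_conv_out = 1/(15.8200*4.7330) = 0.0134
R_total = 0.0412 K/W
Q = 91.5260 / 0.0412 = 2223.5772 W

R_total = 0.0412 K/W, Q = 2223.5772 W


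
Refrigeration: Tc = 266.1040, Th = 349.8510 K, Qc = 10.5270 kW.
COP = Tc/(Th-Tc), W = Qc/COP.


COP = 266.1040 / 83.7470 = 3.1775
W = 10.5270 / 3.1775 = 3.3130 kW

COP = 3.1775, W = 3.3130 kW


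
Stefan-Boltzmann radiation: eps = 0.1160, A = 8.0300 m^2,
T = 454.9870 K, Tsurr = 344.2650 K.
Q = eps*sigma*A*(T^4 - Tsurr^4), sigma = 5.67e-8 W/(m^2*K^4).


T^4 = 4.2854e+10
Tsurr^4 = 1.4047e+10
Q = 0.1160 * 5.67e-8 * 8.0300 * 2.8808e+10 = 1521.4839 W

1521.4839 W


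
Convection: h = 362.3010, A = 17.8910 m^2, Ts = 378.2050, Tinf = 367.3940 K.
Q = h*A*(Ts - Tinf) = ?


dT = 10.8110 K
Q = 362.3010 * 17.8910 * 10.8110 = 70076.1149 W

70076.1149 W


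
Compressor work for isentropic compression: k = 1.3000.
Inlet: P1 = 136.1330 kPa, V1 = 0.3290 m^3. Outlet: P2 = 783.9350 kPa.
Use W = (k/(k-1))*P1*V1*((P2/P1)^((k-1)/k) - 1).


(k-1)/k = 0.2308
(P2/P1)^exp = 1.4978
W = 4.3333 * 136.1330 * 0.3290 * (1.4978 - 1) = 96.6157 kJ

96.6157 kJ


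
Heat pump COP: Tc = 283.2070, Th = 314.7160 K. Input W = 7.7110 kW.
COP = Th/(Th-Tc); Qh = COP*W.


COP = 314.7160 / 31.5090 = 9.9881
Qh = 9.9881 * 7.7110 = 77.0185 kW

COP = 9.9881, Qh = 77.0185 kW


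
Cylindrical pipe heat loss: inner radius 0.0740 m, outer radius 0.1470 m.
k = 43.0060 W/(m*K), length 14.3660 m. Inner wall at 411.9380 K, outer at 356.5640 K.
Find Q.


dT = 55.3740 K
ln(ro/ri) = 0.6864
Q = 2*pi*43.0060*14.3660*55.3740 / 0.6864 = 313179.9643 W

313179.9643 W


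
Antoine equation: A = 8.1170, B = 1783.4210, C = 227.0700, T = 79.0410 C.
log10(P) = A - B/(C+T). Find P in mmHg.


C+T = 306.1110
B/(C+T) = 5.8261
log10(P) = 8.1170 - 5.8261 = 2.2909
P = 10^2.2909 = 195.4070 mmHg

195.4070 mmHg


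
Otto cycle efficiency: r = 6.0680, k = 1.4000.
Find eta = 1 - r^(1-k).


r^(k-1) = 2.0569
eta = 1 - 1/2.0569 = 0.5138 = 51.3837%

51.3837%


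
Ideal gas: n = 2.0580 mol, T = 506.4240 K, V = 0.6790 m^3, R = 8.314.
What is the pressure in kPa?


P = nRT/V = 2.0580 * 8.314 * 506.4240 / 0.6790
= 8665.0220 / 0.6790 = 12761.4462 Pa = 12.7614 kPa

12.7614 kPa


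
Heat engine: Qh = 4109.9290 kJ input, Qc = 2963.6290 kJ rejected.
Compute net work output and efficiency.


W = 4109.9290 - 2963.6290 = 1146.3000 kJ
eta = 1146.3000 / 4109.9290 = 0.2789 = 27.8910%

W = 1146.3000 kJ, eta = 27.8910%


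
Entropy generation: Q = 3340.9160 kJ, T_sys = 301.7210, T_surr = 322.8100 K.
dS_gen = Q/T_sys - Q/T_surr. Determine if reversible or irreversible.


dS_sys = 3340.9160/301.7210 = 11.0729 kJ/K
dS_surr = -3340.9160/322.8100 = -10.3495 kJ/K
dS_gen = 11.0729 - 10.3495 = 0.7234 kJ/K (irreversible)

dS_gen = 0.7234 kJ/K, irreversible


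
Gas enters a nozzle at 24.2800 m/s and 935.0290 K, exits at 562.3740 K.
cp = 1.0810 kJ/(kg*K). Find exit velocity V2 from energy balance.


dT = 372.6550 K
2*cp*1000*dT = 805680.1100
V1^2 = 589.5184
V2 = sqrt(806269.6284) = 897.9252 m/s

897.9252 m/s


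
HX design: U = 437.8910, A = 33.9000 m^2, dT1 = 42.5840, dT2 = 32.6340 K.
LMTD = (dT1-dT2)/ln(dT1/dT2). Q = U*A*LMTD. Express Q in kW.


LMTD = 37.3886 K
Q = 437.8910 * 33.9000 * 37.3886 = 555015.2403 W = 555.0152 kW

555.0152 kW


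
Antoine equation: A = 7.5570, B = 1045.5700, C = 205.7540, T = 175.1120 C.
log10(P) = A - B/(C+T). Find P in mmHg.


C+T = 380.8660
B/(C+T) = 2.7452
log10(P) = 7.5570 - 2.7452 = 4.8118
P = 10^4.8118 = 64827.0510 mmHg

64827.0510 mmHg


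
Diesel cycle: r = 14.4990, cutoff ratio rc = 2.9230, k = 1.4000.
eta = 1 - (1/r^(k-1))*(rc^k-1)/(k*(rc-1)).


r^(k-1) = 2.9143
rc^k = 4.4891
eta = 0.5553 = 55.5295%

55.5295%


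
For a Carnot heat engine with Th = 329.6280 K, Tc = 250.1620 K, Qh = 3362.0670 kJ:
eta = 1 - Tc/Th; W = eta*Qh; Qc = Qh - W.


eta = 1 - 250.1620/329.6280 = 0.2411
W = 0.2411 * 3362.0670 = 810.5198 kJ
Qc = 3362.0670 - 810.5198 = 2551.5472 kJ

eta = 24.1078%, W = 810.5198 kJ, Qc = 2551.5472 kJ


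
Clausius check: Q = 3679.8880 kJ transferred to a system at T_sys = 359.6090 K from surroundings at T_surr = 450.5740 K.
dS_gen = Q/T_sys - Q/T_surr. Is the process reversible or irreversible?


dS_sys = 3679.8880/359.6090 = 10.2330 kJ/K
dS_surr = -3679.8880/450.5740 = -8.1671 kJ/K
dS_gen = 10.2330 - 8.1671 = 2.0659 kJ/K (irreversible)

dS_gen = 2.0659 kJ/K, irreversible


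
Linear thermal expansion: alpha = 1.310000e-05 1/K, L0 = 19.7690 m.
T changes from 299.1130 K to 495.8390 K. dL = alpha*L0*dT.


dT = 196.7260 K
dL = 1.310000e-05 * 19.7690 * 196.7260 = 0.050947 m
L_final = 19.819947 m

dL = 0.050947 m


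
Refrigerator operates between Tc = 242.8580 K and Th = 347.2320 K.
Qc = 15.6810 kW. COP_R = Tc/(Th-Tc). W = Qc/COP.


COP = 242.8580 / 104.3740 = 2.3268
W = 15.6810 / 2.3268 = 6.7393 kW

COP = 2.3268, W = 6.7393 kW


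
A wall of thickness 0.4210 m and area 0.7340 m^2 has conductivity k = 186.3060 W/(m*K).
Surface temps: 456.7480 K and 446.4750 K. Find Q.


dT = 10.2730 K
Q = 186.3060 * 0.7340 * 10.2730 / 0.4210 = 3336.8608 W

3336.8608 W


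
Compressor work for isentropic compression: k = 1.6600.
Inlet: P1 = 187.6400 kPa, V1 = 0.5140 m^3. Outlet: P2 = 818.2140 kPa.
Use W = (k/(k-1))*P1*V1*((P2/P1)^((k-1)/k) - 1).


(k-1)/k = 0.3976
(P2/P1)^exp = 1.7959
W = 2.5152 * 187.6400 * 0.5140 * (1.7959 - 1) = 193.0618 kJ

193.0618 kJ
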